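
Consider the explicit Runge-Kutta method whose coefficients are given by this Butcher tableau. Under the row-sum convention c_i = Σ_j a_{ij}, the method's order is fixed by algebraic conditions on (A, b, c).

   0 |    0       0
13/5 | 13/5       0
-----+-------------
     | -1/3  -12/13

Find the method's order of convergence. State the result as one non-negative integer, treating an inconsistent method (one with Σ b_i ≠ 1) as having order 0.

b = (-1/3, -12/13)
c = (0, 13/5)
Σ b_i: (-1/3)·1 + (-12/13)·1 = -49/39 ≠ 1 ⇒ order 0.

0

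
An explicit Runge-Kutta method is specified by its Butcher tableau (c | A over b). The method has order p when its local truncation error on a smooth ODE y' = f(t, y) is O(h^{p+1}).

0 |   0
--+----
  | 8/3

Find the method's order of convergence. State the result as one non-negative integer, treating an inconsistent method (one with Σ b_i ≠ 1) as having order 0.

b = (8/3)
c = (0)
Σ b_i: 8/3·1 = 8/3 ≠ 1 ⇒ order 0.

0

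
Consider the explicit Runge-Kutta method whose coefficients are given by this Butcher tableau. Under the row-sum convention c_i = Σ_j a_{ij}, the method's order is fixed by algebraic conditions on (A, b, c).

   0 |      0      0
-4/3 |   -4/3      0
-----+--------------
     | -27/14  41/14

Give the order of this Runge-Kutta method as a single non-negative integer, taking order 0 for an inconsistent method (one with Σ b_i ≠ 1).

1

b = (-27/14, 41/14)
c = (0, -4/3)
Σ b_i: (-27/14)·1 + 41/14·1 = 1 ✓
b·c: 41/14·(-4/3) = -82/21 ≠ 1/2 ⇒ order 1.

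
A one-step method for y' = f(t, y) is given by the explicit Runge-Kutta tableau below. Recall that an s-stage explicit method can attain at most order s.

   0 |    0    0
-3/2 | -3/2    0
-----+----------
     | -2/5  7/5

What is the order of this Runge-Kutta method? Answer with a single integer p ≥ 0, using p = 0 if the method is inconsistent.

1

b = (-2/5, 7/5)
c = (0, -3/2)
Σ b_i: (-2/5)·1 + 7/5·1 = 1 ✓
b·c: 7/5·(-3/2) = -21/10 ≠ 1/2 ⇒ order 1.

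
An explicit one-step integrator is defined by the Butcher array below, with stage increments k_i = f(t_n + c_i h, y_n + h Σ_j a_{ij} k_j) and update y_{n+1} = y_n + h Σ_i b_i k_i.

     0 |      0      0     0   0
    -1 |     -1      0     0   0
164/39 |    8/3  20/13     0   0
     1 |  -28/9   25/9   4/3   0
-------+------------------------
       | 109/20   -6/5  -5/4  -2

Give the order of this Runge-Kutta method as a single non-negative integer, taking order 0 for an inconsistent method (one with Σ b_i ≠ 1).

1

b = (109/20, -6/5, -5/4, -2)
c = (0, -1, 164/39, 1)
Ac = (0, 0, -20/13, 331/117)
Σ b_i: 109/20·1 + (-6/5)·1 + (-5/4)·1 + (-2)·1 = 1 ✓
b·c: (-6/5)·(-1) + (-5/4)·164/39 + (-2)·1 = -1181/195 ≠ 1/2 ⇒ order 1.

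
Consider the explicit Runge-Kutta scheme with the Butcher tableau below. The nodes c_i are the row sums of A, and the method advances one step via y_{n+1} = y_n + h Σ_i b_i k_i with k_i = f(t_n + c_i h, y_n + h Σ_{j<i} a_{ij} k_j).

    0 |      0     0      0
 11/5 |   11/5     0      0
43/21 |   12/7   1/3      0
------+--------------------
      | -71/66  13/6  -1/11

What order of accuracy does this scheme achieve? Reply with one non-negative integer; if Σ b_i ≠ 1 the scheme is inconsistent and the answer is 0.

b = (-71/66, 13/6, -1/11)
c = (0, 11/5, 43/21)
Ac = (0, 0, 11/15)
Σ b_i: (-71/66)·1 + 13/6·1 + (-1/11)·1 = 1 ✓
b·c: 13/6·11/5 + (-1/11)·43/21 = 3527/770 ≠ 1/2 ⇒ order 1.

1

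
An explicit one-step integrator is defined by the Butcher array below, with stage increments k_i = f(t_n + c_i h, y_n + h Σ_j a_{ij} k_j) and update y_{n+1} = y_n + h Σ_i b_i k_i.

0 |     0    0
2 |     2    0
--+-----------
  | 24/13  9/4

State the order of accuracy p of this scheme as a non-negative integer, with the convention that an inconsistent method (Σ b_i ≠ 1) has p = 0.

0

b = (24/13, 9/4)
c = (0, 2)
Σ b_i: 24/13·1 + 9/4·1 = 213/52 ≠ 1 ⇒ order 0.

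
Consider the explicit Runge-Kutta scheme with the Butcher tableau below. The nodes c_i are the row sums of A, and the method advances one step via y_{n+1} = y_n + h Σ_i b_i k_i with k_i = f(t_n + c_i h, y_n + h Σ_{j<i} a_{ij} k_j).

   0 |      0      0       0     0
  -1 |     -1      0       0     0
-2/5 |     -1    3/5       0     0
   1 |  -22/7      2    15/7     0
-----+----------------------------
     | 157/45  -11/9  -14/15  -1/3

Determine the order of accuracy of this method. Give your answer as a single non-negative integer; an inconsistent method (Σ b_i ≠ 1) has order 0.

b = (157/45, -11/9, -14/15, -1/3)
c = (0, -1, -2/5, 1)
Ac = (0, 0, -3/5, -20/7)
Σ b_i: 157/45·1 + (-11/9)·1 + (-14/15)·1 + (-1/3)·1 = 1 ✓
b·c: (-11/9)·(-1) + (-14/15)·(-2/5) + (-1/3)·1 = 284/225 ≠ 1/2 ⇒ order 1.

1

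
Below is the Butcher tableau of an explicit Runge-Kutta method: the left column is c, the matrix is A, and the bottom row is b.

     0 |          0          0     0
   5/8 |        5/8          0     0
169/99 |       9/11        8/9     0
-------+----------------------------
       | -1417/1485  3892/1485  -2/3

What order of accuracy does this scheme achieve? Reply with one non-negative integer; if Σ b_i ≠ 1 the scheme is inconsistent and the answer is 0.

b = (-1417/1485, 3892/1485, -2/3)
c = (0, 5/8, 169/99)
Ac = (0, 0, 5/9)
Σ b_i: (-1417/1485)·1 + 3892/1485·1 + (-2/3)·1 = 1 ✓
b·c: 3892/1485·5/8 + (-2/3)·169/99 = 1/2 ✓
b·c²: 3892/1485·25/64 + (-2/3)·28561/9801 = -432317/470448 ≠ 1/3 ⇒ order 2.
b·Ac: (-2/3)·5/9 = -10/27 ≠ 1/6

2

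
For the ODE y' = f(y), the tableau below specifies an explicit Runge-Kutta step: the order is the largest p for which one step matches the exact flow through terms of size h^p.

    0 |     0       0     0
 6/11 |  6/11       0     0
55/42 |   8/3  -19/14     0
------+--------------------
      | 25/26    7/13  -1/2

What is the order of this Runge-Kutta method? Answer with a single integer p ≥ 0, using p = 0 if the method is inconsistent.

1

b = (25/26, 7/13, -1/2)
c = (0, 6/11, 55/42)
Ac = (0, 0, -57/77)
Σ b_i: 25/26·1 + 7/13·1 + (-1/2)·1 = 1 ✓
b·c: 7/13·6/11 + (-1/2)·55/42 = -4337/12012 ≠ 1/2 ⇒ order 1.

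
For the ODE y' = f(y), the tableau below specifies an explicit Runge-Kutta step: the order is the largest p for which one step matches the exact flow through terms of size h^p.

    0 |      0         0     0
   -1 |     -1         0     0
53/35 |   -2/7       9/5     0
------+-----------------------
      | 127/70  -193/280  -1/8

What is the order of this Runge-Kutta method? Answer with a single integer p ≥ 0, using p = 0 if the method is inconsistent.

b = (127/70, -193/280, -1/8)
c = (0, -1, 53/35)
Ac = (0, 0, -9/5)
Σ b_i: 127/70·1 + (-193/280)·1 + (-1/8)·1 = 1 ✓
b·c: (-193/280)·(-1) + (-1/8)·53/35 = 1/2 ✓
b·c²: (-193/280)·1 + (-1/8)·2809/1225 = -2391/2450 ≠ 1/3 ⇒ order 2.
b·Ac: (-1/8)·(-9/5) = 9/40 ≠ 1/6

2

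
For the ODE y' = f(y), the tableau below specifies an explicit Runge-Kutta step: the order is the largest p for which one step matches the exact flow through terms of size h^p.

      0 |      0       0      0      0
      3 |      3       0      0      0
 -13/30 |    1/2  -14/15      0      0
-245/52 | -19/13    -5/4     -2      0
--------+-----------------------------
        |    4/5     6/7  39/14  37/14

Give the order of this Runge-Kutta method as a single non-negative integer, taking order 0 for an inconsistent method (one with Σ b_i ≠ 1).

b = (4/5, 6/7, 39/14, 37/14)
c = (0, 3, -13/30, -245/52)
Ac = (0, 0, -14/5, -173/60)
Σ b_i: 4/5·1 + 6/7·1 + 39/14·1 + 37/14·1 = 248/35 ≠ 1 ⇒ order 0.

0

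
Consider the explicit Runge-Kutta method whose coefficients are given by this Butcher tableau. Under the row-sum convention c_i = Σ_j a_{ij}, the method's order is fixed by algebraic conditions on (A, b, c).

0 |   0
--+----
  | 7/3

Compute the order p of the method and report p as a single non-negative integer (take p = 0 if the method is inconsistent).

b = (7/3)
c = (0)
Σ b_i: 7/3·1 = 7/3 ≠ 1 ⇒ order 0.

0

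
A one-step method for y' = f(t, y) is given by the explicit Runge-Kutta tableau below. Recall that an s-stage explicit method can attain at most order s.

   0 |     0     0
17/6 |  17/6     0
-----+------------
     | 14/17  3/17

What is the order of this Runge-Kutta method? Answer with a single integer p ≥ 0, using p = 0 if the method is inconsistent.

2

b = (14/17, 3/17)
c = (0, 17/6)
Σ b_i: 14/17·1 + 3/17·1 = 1 ✓
b·c: 3/17·17/6 = 1/2 ✓; 2 stages ⇒ order 2.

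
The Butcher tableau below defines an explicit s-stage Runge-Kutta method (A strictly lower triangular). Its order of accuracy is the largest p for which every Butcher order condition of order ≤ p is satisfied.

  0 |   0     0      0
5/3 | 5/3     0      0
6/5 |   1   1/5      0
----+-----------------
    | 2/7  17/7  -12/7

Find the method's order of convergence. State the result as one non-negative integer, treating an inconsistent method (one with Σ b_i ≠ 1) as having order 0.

b = (2/7, 17/7, -12/7)
c = (0, 5/3, 6/5)
Ac = (0, 0, 1/3)
Σ b_i: 2/7·1 + 17/7·1 + (-12/7)·1 = 1 ✓
b·c: 17/7·5/3 + (-12/7)·6/5 = 209/105 ≠ 1/2 ⇒ order 1.

1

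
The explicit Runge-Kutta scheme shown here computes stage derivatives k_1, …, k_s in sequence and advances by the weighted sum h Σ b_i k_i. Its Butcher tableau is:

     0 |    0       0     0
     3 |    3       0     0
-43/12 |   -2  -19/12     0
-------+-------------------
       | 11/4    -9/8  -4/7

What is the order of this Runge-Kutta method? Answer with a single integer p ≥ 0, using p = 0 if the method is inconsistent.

b = (11/4, -9/8, -4/7)
c = (0, 3, -43/12)
Ac = (0, 0, -19/4)
Σ b_i: 11/4·1 + (-9/8)·1 + (-4/7)·1 = 59/56 ≠ 1 ⇒ order 0.

0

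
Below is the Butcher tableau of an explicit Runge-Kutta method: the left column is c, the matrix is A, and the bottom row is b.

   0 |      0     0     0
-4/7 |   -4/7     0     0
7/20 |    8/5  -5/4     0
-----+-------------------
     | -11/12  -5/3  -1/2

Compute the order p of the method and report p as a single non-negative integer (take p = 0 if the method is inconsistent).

b = (-11/12, -5/3, -1/2)
c = (0, -4/7, 7/20)
Ac = (0, 0, 5/7)
Σ b_i: (-11/12)·1 + (-5/3)·1 + (-1/2)·1 = -37/12 ≠ 1 ⇒ order 0.

0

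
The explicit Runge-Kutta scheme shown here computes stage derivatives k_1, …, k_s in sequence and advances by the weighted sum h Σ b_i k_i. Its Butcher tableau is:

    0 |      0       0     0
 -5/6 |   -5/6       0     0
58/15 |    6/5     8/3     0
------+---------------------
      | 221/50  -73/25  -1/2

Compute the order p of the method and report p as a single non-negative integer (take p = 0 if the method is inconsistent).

2

b = (221/50, -73/25, -1/2)
c = (0, -5/6, 58/15)
Ac = (0, 0, -20/9)
Σ b_i: 221/50·1 + (-73/25)·1 + (-1/2)·1 = 1 ✓
b·c: (-73/25)·(-5/6) + (-1/2)·58/15 = 1/2 ✓
b·c²: (-73/25)·25/36 + (-1/2)·3364/225 = -2851/300 ≠ 1/3 ⇒ order 2.
b·Ac: (-1/2)·(-20/9) = 10/9 ≠ 1/6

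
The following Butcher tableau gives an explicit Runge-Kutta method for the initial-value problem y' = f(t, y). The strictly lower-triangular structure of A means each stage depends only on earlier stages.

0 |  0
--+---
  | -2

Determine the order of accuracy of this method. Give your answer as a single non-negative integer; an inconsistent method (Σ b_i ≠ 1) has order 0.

0

b = (-2)
c = (0)
Σ b_i: (-2)·1 = -2 ≠ 1 ⇒ order 0.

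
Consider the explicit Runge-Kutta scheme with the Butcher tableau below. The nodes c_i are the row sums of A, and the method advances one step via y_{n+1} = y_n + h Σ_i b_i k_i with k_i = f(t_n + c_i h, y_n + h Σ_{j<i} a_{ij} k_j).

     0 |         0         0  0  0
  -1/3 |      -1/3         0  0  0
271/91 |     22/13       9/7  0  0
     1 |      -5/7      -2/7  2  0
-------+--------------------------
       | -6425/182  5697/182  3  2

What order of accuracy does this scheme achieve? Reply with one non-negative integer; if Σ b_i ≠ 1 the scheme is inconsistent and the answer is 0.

b = (-6425/182, 5697/182, 3, 2)
c = (0, -1/3, 271/91, 1)
Ac = (0, 0, -3/7, 236/39)
Σ b_i: (-6425/182)·1 + 5697/182·1 + 3·1 + 2·1 = 1 ✓
b·c: 5697/182·(-1/3) + 3·271/91 + 2·1 = 1/2 ✓
b·c²: 5697/182·1/9 + 3·73441/8281 + 2·1 = 531373/16562 ≠ 1/3 ⇒ order 2.
b·Ac: 3·(-3/7) + 2·236/39 = 2953/273 ≠ 1/6

2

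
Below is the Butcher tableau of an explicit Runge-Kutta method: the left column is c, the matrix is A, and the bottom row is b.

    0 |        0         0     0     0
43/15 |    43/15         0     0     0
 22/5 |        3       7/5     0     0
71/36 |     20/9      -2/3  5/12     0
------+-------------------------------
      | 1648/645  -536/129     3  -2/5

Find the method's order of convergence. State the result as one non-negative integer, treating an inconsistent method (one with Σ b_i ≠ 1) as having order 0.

2

b = (1648/645, -536/129, 3, -2/5)
c = (0, 43/15, 22/5, 71/36)
Ac = (0, 0, 301/75, -7/90)
Σ b_i: 1648/645·1 + (-536/129)·1 + 3·1 + (-2/5)·1 = 1 ✓
b·c: (-536/129)·43/15 + 3·22/5 + (-2/5)·71/36 = 1/2 ✓
b·c²: (-536/129)·1849/225 + 3·484/25 + (-2/5)·5041/1296 = 362539/16200 ≠ 1/3 ⇒ order 2.
b·Ac: 3·301/75 + (-2/5)·(-7/90) = 2716/225 ≠ 1/6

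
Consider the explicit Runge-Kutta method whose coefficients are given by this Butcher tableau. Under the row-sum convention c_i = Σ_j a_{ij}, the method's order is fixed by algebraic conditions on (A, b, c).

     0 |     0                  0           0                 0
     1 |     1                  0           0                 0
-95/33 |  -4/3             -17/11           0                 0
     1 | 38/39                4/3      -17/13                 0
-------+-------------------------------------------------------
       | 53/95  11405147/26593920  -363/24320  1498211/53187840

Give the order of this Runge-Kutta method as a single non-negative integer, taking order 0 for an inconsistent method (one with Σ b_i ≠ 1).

3

b = (53/95, 11405147/26593920, -363/24320, 1498211/53187840)
c = (0, 1, -95/33, 1)
Ac = (0, 0, -17/11, 729/143)
Σ b_i: 53/95·1 + 11405147/26593920·1 + (-363/24320)·1 + 1498211/53187840·1 = 1 ✓
b·c: 11405147/26593920·1 + (-363/24320)·(-95/33) + 1498211/53187840·1 = 1/2 ✓
b·c²: 11405147/26593920·1 + (-363/24320)·9025/1089 + 1498211/53187840·1 = 1/3 ✓
b·Ac: (-363/24320)·(-17/11) + 1498211/53187840·729/143 = 1/6 ✓
b·c³: 11405147/26593920·1 + (-363/24320)·(-857375/35937) + 1498211/53187840·1 = 161/198 ≠ 1/4 ⇒ order 3.
b·(c∘Ac): (-363/24320)·1615/363 + 1498211/53187840·729/143 = 22/285 ≠ 1/8
b·Ac²: (-363/24320)·(-17/11) + 1498211/53187840·(-134549/14157) = -52969/216513 ≠ 1/12
b·A²c: 1498211/53187840·289/143 = 3027853/53187840 ≠ 1/24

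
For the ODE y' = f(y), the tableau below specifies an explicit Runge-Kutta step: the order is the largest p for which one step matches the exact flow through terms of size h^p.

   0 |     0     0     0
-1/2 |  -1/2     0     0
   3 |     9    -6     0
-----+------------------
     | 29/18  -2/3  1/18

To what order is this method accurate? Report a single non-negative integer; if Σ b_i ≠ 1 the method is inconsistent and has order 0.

3

b = (29/18, -2/3, 1/18)
c = (0, -1/2, 3)
Ac = (0, 0, 3)
Σ b_i: 29/18·1 + (-2/3)·1 + 1/18·1 = 1 ✓
b·c: (-2/3)·(-1/2) + 1/18·3 = 1/2 ✓
b·c²: (-2/3)·1/4 + 1/18·9 = 1/3 ✓
b·Ac: 1/18·3 = 1/6 ✓; 3 stages ⇒ order 3.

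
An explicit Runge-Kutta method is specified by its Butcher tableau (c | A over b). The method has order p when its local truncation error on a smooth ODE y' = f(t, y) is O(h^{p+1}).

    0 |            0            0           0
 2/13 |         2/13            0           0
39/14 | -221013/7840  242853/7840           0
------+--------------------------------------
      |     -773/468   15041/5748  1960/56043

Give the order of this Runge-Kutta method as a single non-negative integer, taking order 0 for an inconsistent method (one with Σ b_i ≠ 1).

3

b = (-773/468, 15041/5748, 1960/56043)
c = (0, 2/13, 39/14)
Ac = (0, 0, 18681/3920)
Σ b_i: (-773/468)·1 + 15041/5748·1 + 1960/56043·1 = 1 ✓
b·c: 15041/5748·2/13 + 1960/56043·39/14 = 1/2 ✓
b·c²: 15041/5748·4/169 + 1960/56043·1521/196 = 1/3 ✓
b·Ac: 1960/56043·18681/3920 = 1/6 ✓; 3 stages ⇒ order 3.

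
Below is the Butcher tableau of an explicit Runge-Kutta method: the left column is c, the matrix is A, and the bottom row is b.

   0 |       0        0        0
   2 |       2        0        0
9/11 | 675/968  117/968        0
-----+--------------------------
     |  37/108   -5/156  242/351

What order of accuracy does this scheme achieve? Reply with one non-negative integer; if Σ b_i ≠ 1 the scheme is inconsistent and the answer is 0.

b = (37/108, -5/156, 242/351)
c = (0, 2, 9/11)
Ac = (0, 0, 117/484)
Σ b_i: 37/108·1 + (-5/156)·1 + 242/351·1 = 1 ✓
b·c: (-5/156)·2 + 242/351·9/11 = 1/2 ✓
b·c²: (-5/156)·4 + 242/351·81/121 = 1/3 ✓
b·Ac: 242/351·117/484 = 1/6 ✓; 3 stages ⇒ order 3.

3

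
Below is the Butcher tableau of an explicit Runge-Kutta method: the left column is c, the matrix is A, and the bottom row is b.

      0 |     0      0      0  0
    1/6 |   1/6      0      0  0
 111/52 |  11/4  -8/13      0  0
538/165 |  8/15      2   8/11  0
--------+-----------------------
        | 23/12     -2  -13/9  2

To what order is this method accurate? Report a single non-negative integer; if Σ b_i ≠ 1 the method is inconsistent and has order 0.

0

b = (23/12, -2, -13/9, 2)
c = (0, 1/6, 111/52, 538/165)
Ac = (0, 0, -4/39, 809/429)
Σ b_i: 23/12·1 + (-2)·1 + (-13/9)·1 + 2·1 = 17/36 ≠ 1 ⇒ order 0.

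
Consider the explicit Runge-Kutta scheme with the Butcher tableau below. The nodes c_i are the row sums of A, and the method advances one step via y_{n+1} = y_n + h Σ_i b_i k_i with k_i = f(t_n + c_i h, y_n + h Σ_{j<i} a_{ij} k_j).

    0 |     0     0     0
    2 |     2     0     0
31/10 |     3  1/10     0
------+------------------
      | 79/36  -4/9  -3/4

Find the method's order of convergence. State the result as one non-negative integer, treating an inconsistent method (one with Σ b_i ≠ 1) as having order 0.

1

b = (79/36, -4/9, -3/4)
c = (0, 2, 31/10)
Ac = (0, 0, 1/5)
Σ b_i: 79/36·1 + (-4/9)·1 + (-3/4)·1 = 1 ✓
b·c: (-4/9)·2 + (-3/4)·31/10 = -1157/360 ≠ 1/2 ⇒ order 1.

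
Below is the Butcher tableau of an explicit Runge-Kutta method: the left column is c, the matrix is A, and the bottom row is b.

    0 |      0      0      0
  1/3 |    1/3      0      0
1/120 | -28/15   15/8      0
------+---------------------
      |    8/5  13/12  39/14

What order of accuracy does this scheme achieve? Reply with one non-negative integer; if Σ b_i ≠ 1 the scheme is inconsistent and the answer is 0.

b = (8/5, 13/12, 39/14)
c = (0, 1/3, 1/120)
Ac = (0, 0, 5/8)
Σ b_i: 8/5·1 + 13/12·1 + 39/14·1 = 2297/420 ≠ 1 ⇒ order 0.

0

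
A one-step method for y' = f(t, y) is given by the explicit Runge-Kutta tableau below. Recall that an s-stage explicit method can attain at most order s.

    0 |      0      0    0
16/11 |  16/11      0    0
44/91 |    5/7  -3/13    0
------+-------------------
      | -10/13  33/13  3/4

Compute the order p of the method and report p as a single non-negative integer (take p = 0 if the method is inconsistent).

b = (-10/13, 33/13, 3/4)
c = (0, 16/11, 44/91)
Ac = (0, 0, -48/143)
Σ b_i: (-10/13)·1 + 33/13·1 + 3/4·1 = 131/52 ≠ 1 ⇒ order 0.

0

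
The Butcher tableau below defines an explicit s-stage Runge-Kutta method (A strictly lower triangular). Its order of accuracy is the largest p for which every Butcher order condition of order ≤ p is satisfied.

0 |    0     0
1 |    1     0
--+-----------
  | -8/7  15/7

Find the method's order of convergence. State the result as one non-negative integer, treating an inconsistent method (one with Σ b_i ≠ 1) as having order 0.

b = (-8/7, 15/7)
c = (0, 1)
Σ b_i: (-8/7)·1 + 15/7·1 = 1 ✓
b·c: 15/7·1 = 15/7 ≠ 1/2 ⇒ order 1.

1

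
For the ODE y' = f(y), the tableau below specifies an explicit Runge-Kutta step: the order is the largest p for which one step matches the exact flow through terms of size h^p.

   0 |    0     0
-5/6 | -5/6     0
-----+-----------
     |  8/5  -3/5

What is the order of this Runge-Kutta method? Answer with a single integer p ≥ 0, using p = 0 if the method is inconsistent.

b = (8/5, -3/5)
c = (0, -5/6)
Σ b_i: 8/5·1 + (-3/5)·1 = 1 ✓
b·c: (-3/5)·(-5/6) = 1/2 ✓; 2 stages ⇒ order 2.

2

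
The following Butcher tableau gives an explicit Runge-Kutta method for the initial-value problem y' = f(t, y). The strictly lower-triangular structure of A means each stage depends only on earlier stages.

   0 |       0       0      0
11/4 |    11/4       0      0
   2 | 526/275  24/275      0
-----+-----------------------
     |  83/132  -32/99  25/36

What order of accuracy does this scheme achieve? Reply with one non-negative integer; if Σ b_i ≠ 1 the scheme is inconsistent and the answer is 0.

3

b = (83/132, -32/99, 25/36)
c = (0, 11/4, 2)
Ac = (0, 0, 6/25)
Σ b_i: 83/132·1 + (-32/99)·1 + 25/36·1 = 1 ✓
b·c: (-32/99)·11/4 + 25/36·2 = 1/2 ✓
b·c²: (-32/99)·121/16 + 25/36·4 = 1/3 ✓
b·Ac: 25/36·6/25 = 1/6 ✓; 3 stages ⇒ order 3.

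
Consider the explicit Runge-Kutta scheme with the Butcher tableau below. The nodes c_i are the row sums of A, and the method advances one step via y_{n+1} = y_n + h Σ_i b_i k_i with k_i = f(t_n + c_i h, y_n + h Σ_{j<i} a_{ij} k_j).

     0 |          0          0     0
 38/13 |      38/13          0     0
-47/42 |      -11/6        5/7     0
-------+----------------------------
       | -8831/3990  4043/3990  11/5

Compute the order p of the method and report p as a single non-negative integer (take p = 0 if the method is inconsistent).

b = (-8831/3990, 4043/3990, 11/5)
c = (0, 38/13, -47/42)
Ac = (0, 0, 190/91)
Σ b_i: (-8831/3990)·1 + 4043/3990·1 + 11/5·1 = 1 ✓
b·c: 4043/3990·38/13 + 11/5·(-47/42) = 1/2 ✓
b·c²: 4043/3990·1444/169 + 11/5·2209/1764 = 1308599/114660 ≠ 1/3 ⇒ order 2.
b·Ac: 11/5·190/91 = 418/91 ≠ 1/6

2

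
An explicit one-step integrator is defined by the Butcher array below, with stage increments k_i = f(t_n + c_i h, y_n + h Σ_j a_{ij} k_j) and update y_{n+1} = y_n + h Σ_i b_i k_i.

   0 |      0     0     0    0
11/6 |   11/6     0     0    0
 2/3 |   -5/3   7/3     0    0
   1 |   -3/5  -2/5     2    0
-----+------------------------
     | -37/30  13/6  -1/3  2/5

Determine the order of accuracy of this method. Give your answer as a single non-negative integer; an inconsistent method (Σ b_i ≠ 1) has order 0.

b = (-37/30, 13/6, -1/3, 2/5)
c = (0, 11/6, 2/3, 1)
Ac = (0, 0, 77/18, 3/5)
Σ b_i: (-37/30)·1 + 13/6·1 + (-1/3)·1 + 2/5·1 = 1 ✓
b·c: 13/6·11/6 + (-1/3)·2/3 + 2/5·1 = 83/20 ≠ 1/2 ⇒ order 1.

1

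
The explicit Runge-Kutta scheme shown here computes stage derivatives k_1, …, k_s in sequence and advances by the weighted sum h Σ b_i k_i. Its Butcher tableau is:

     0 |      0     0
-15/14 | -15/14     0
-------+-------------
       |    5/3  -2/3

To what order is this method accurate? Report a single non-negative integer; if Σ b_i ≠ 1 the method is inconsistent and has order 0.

1

b = (5/3, -2/3)
c = (0, -15/14)
Σ b_i: 5/3·1 + (-2/3)·1 = 1 ✓
b·c: (-2/3)·(-15/14) = 5/7 ≠ 1/2 ⇒ order 1.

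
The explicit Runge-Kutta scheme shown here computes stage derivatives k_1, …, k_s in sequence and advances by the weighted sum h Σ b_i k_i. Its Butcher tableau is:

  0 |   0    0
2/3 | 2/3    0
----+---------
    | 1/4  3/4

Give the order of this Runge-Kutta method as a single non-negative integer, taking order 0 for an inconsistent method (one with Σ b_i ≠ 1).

b = (1/4, 3/4)
c = (0, 2/3)
Σ b_i: 1/4·1 + 3/4·1 = 1 ✓
b·c: 3/4·2/3 = 1/2 ✓; 2 stages ⇒ order 2.

2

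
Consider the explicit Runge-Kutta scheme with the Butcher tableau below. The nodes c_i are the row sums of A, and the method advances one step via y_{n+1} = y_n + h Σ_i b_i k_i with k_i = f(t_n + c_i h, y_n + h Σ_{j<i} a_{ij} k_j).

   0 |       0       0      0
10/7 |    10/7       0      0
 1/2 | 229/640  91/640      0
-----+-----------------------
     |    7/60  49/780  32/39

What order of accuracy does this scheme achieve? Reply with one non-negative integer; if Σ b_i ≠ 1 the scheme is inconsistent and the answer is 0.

b = (7/60, 49/780, 32/39)
c = (0, 10/7, 1/2)
Ac = (0, 0, 13/64)
Σ b_i: 7/60·1 + 49/780·1 + 32/39·1 = 1 ✓
b·c: 49/780·10/7 + 32/39·1/2 = 1/2 ✓
b·c²: 49/780·100/49 + 32/39·1/4 = 1/3 ✓
b·Ac: 32/39·13/64 = 1/6 ✓; 3 stages ⇒ order 3.

3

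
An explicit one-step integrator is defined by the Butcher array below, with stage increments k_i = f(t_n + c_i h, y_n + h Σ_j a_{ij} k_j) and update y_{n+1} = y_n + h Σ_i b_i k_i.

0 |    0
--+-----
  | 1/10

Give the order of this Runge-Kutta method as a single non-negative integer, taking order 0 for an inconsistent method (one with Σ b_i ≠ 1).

0

b = (1/10)
c = (0)
Σ b_i: 1/10·1 = 1/10 ≠ 1 ⇒ order 0.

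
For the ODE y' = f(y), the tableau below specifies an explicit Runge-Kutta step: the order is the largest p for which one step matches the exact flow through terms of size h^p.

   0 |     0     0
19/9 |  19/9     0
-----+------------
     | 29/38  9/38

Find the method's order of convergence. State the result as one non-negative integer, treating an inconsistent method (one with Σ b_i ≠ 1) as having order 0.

b = (29/38, 9/38)
c = (0, 19/9)
Σ b_i: 29/38·1 + 9/38·1 = 1 ✓
b·c: 9/38·19/9 = 1/2 ✓; 2 stages ⇒ order 2.

2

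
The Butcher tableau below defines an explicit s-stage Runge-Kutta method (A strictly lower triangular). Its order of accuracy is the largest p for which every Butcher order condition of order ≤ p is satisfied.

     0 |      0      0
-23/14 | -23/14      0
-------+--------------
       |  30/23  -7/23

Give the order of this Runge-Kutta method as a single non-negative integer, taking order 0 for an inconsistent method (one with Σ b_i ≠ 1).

2

b = (30/23, -7/23)
c = (0, -23/14)
Σ b_i: 30/23·1 + (-7/23)·1 = 1 ✓
b·c: (-7/23)·(-23/14) = 1/2 ✓; 2 stages ⇒ order 2.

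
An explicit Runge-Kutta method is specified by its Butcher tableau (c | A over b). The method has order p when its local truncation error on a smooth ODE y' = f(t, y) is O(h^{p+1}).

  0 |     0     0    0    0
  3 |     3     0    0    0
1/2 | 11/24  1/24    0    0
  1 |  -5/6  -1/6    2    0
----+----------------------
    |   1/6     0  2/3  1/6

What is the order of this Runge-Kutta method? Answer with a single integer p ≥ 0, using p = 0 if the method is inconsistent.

4

b = (1/6, 0, 2/3, 1/6)
c = (0, 3, 1/2, 1)
Ac = (0, 0, 1/8, 1/2)
Σ b_i: 1/6·1 + 2/3·1 + 1/6·1 = 1 ✓
b·c: 2/3·1/2 + 1/6·1 = 1/2 ✓
b·c²: 2/3·1/4 + 1/6·1 = 1/3 ✓
b·Ac: 2/3·1/8 + 1/6·1/2 = 1/6 ✓
b·c³: 2/3·1/8 + 1/6·1 = 1/4 ✓
b·(c∘Ac): 2/3·1/16 + 1/6·1/2 = 1/8 ✓
b·Ac²: 2/3·3/8 + 1/6·(-1) = 1/12 ✓
b·A²c: 1/6·1/4 = 1/24 ✓; 4 stages ⇒ order 4.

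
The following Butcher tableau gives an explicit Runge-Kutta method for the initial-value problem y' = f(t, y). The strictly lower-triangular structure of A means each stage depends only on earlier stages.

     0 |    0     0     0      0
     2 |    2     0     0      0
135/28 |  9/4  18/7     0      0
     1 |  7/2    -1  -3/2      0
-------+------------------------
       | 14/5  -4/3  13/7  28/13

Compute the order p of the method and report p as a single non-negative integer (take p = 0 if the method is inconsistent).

0

b = (14/5, -4/3, 13/7, 28/13)
c = (0, 2, 135/28, 1)
Ac = (0, 0, 36/7, -517/56)
Σ b_i: 14/5·1 + (-4/3)·1 + 13/7·1 + 28/13·1 = 7477/1365 ≠ 1 ⇒ order 0.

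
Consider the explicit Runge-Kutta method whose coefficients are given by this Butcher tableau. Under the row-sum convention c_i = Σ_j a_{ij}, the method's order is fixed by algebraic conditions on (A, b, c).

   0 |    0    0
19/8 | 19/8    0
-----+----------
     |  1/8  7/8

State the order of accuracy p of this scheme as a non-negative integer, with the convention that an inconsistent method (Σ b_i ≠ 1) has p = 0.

1

b = (1/8, 7/8)
c = (0, 19/8)
Σ b_i: 1/8·1 + 7/8·1 = 1 ✓
b·c: 7/8·19/8 = 133/64 ≠ 1/2 ⇒ order 1.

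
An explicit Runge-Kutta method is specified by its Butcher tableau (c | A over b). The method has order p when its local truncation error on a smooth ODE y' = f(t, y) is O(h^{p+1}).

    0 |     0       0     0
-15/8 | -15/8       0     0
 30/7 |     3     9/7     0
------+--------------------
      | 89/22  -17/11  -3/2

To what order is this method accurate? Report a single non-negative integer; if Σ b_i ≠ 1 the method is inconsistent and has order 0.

b = (89/22, -17/11, -3/2)
c = (0, -15/8, 30/7)
Ac = (0, 0, -135/56)
Σ b_i: 89/22·1 + (-17/11)·1 + (-3/2)·1 = 1 ✓
b·c: (-17/11)·(-15/8) + (-3/2)·30/7 = -2175/616 ≠ 1/2 ⇒ order 1.

1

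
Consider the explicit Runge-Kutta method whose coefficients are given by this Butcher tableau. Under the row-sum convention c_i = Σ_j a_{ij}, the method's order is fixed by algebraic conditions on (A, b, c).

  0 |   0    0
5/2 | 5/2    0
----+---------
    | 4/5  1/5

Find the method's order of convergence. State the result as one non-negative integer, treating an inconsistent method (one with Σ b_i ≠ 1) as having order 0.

b = (4/5, 1/5)
c = (0, 5/2)
Σ b_i: 4/5·1 + 1/5·1 = 1 ✓
b·c: 1/5·5/2 = 1/2 ✓; 2 stages ⇒ order 2.

2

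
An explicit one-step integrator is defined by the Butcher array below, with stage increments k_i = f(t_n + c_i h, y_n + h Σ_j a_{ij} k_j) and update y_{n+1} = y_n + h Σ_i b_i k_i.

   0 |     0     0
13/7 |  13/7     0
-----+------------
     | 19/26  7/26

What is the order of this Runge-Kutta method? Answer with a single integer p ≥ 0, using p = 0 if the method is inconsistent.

b = (19/26, 7/26)
c = (0, 13/7)
Σ b_i: 19/26·1 + 7/26·1 = 1 ✓
b·c: 7/26·13/7 = 1/2 ✓; 2 stages ⇒ order 2.

2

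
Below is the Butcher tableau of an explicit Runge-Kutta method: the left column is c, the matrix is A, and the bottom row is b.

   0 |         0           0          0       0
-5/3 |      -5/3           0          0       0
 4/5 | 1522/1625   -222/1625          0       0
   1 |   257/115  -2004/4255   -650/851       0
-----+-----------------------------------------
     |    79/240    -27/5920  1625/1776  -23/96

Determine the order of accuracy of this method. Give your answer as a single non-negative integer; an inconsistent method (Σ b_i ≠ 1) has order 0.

b = (79/240, -27/5920, 1625/1776, -23/96)
c = (0, -5/3, 4/5, 1)
Ac = (0, 0, 74/325, 4/23)
Σ b_i: 79/240·1 + (-27/5920)·1 + 1625/1776·1 + (-23/96)·1 = 1 ✓
b·c: (-27/5920)·(-5/3) + 1625/1776·4/5 + (-23/96)·1 = 1/2 ✓
b·c²: (-27/5920)·25/9 + 1625/1776·16/25 + (-23/96)·1 = 1/3 ✓
b·Ac: 1625/1776·74/325 + (-23/96)·4/23 = 1/6 ✓
b·c³: (-27/5920)·(-125/27) + 1625/1776·64/125 + (-23/96)·1 = 1/4 ✓
b·(c∘Ac): 1625/1776·296/1625 + (-23/96)·4/23 = 1/8 ✓
b·Ac²: 1625/1776·(-74/195) + (-23/96)·(-124/69) = 1/12 ✓
b·A²c: (-23/96)·(-4/23) = 1/24 ✓; 4 stages ⇒ order 4.

4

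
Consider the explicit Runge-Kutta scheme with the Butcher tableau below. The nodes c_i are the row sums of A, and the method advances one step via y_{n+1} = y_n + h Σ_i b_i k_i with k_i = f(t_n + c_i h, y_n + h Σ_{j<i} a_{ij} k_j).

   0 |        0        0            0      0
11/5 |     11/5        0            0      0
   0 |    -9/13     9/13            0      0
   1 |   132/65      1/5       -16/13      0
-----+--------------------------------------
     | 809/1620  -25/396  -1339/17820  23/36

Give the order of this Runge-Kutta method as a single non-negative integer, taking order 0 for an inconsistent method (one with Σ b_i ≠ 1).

b = (809/1620, -25/396, -1339/17820, 23/36)
c = (0, 11/5, 0, 1)
Ac = (0, 0, 99/65, 11/25)
Σ b_i: 809/1620·1 + (-25/396)·1 + (-1339/17820)·1 + 23/36·1 = 1 ✓
b·c: (-25/396)·11/5 + 23/36·1 = 1/2 ✓
b·c²: (-25/396)·121/25 + 23/36·1 = 1/3 ✓
b·Ac: (-1339/17820)·99/65 + 23/36·11/25 = 1/6 ✓
b·c³: (-25/396)·1331/125 + 23/36·1 = -1/30 ≠ 1/4 ⇒ order 3.
b·(c∘Ac): 23/36·11/25 = 253/900 ≠ 1/8
b·Ac²: (-1339/17820)·1089/325 + 23/36·121/125 = 11/30 ≠ 1/12
b·A²c: 23/36·(-1584/845) = -1012/845 ≠ 1/24

3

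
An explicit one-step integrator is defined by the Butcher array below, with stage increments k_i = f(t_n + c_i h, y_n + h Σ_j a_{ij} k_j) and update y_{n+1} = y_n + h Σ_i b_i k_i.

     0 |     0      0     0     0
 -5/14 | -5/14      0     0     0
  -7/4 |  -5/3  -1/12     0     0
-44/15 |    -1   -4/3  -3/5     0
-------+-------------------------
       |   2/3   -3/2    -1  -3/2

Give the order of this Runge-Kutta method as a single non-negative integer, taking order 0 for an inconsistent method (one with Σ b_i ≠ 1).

0

b = (2/3, -3/2, -1, -3/2)
c = (0, -5/14, -7/4, -44/15)
Ac = (0, 0, 5/168, 641/420)
Σ b_i: 2/3·1 + (-3/2)·1 + (-1)·1 + (-3/2)·1 = -10/3 ≠ 1 ⇒ order 0.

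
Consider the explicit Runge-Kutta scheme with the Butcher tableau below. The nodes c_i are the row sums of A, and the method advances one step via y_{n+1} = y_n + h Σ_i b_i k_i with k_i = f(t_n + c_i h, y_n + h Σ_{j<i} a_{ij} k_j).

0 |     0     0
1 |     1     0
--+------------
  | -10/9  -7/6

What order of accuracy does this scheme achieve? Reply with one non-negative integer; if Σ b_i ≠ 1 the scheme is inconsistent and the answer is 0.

0

b = (-10/9, -7/6)
c = (0, 1)
Σ b_i: (-10/9)·1 + (-7/6)·1 = -41/18 ≠ 1 ⇒ order 0.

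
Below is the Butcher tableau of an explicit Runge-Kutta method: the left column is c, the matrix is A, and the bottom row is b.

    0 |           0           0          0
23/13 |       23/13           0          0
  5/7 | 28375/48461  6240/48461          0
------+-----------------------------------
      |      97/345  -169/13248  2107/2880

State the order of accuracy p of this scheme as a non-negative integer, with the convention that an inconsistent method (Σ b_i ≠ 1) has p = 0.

b = (97/345, -169/13248, 2107/2880)
c = (0, 23/13, 5/7)
Ac = (0, 0, 480/2107)
Σ b_i: 97/345·1 + (-169/13248)·1 + 2107/2880·1 = 1 ✓
b·c: (-169/13248)·23/13 + 2107/2880·5/7 = 1/2 ✓
b·c²: (-169/13248)·529/169 + 2107/2880·25/49 = 1/3 ✓
b·Ac: 2107/2880·480/2107 = 1/6 ✓; 3 stages ⇒ order 3.

3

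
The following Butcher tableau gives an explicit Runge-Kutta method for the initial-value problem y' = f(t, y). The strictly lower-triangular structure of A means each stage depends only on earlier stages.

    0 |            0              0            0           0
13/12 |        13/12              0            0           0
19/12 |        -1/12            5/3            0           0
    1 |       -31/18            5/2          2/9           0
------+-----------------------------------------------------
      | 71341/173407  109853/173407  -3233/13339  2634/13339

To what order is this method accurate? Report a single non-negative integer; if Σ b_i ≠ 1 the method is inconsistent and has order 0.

b = (71341/173407, 109853/173407, -3233/13339, 2634/13339)
c = (0, 13/12, 19/12, 1)
Ac = (0, 0, 65/36, 661/216)
Σ b_i: 71341/173407·1 + 109853/173407·1 + (-3233/13339)·1 + 2634/13339·1 = 1 ✓
b·c: 109853/173407·13/12 + (-3233/13339)·19/12 + 2634/13339·1 = 1/2 ✓
b·c²: 109853/173407·169/144 + (-3233/13339)·361/144 + 2634/13339·1 = 1/3 ✓
b·Ac: (-3233/13339)·65/36 + 2634/13339·661/216 = 1/6 ✓
b·c³: 109853/173407·2197/1728 + (-3233/13339)·6859/1728 + 2634/13339·1 = 52309/1280544 ≠ 1/4 ⇒ order 3.
b·(c∘Ac): (-3233/13339)·1235/432 + 2634/13339·661/216 = -510607/5762448 ≠ 1/8
b·Ac²: (-3233/13339)·845/432 + 2634/13339·9049/2592 = 206771/960408 ≠ 1/12
b·A²c: 2634/13339·65/162 = 28535/360153 ≠ 1/24

3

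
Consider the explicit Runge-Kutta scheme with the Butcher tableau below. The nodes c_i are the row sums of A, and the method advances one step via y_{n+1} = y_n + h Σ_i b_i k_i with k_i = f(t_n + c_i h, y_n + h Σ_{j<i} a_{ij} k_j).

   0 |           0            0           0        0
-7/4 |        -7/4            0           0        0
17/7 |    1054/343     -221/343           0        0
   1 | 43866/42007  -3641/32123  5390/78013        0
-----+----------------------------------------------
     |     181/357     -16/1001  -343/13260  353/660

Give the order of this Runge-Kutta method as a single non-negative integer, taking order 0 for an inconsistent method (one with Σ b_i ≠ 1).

b = (181/357, -16/1001, -343/13260, 353/660)
c = (0, -7/4, 17/7, 1)
Ac = (0, 0, 221/196, 517/1412)
Σ b_i: 181/357·1 + (-16/1001)·1 + (-343/13260)·1 + 353/660·1 = 1 ✓
b·c: (-16/1001)·(-7/4) + (-343/13260)·17/7 + 353/660·1 = 1/2 ✓
b·c²: (-16/1001)·49/16 + (-343/13260)·289/49 + 353/660·1 = 1/3 ✓
b·Ac: (-343/13260)·221/196 + 353/660·517/1412 = 1/6 ✓
b·c³: (-16/1001)·(-343/64) + (-343/13260)·4913/343 + 353/660·1 = 1/4 ✓
b·(c∘Ac): (-343/13260)·3757/1372 + 353/660·517/1412 = 1/8 ✓
b·Ac²: (-343/13260)·(-221/112) + 353/660·341/5648 = 1/12 ✓
b·A²c: 353/660·55/706 = 1/24 ✓; 4 stages ⇒ order 4.

4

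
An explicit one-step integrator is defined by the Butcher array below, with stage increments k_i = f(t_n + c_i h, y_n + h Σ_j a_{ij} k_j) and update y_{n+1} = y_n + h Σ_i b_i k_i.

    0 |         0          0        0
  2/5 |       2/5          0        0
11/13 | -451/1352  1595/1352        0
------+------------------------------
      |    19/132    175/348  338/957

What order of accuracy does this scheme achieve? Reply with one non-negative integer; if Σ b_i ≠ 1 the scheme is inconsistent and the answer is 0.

3

b = (19/132, 175/348, 338/957)
c = (0, 2/5, 11/13)
Ac = (0, 0, 319/676)
Σ b_i: 19/132·1 + 175/348·1 + 338/957·1 = 1 ✓
b·c: 175/348·2/5 + 338/957·11/13 = 1/2 ✓
b·c²: 175/348·4/25 + 338/957·121/169 = 1/3 ✓
b·Ac: 338/957·319/676 = 1/6 ✓; 3 stages ⇒ order 3.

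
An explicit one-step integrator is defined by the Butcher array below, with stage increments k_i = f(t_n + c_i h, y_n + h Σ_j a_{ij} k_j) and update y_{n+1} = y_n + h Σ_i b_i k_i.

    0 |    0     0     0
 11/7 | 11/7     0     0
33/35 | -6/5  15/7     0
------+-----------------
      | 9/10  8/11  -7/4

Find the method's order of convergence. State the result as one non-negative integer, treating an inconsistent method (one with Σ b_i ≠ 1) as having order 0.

b = (9/10, 8/11, -7/4)
c = (0, 11/7, 33/35)
Ac = (0, 0, 165/49)
Σ b_i: 9/10·1 + 8/11·1 + (-7/4)·1 = -27/220 ≠ 1 ⇒ order 0.

0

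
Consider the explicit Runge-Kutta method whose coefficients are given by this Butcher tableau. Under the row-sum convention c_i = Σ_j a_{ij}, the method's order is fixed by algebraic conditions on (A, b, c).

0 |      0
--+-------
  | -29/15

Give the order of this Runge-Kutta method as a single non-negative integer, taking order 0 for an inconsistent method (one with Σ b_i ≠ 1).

0

b = (-29/15)
c = (0)
Σ b_i: (-29/15)·1 = -29/15 ≠ 1 ⇒ order 0.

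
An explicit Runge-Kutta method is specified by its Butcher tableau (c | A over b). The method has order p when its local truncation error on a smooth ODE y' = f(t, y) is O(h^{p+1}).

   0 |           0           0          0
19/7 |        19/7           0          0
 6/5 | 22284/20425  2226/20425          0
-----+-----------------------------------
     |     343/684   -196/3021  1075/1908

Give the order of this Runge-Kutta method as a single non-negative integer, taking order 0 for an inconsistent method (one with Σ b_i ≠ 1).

b = (343/684, -196/3021, 1075/1908)
c = (0, 19/7, 6/5)
Ac = (0, 0, 318/1075)
Σ b_i: 343/684·1 + (-196/3021)·1 + 1075/1908·1 = 1 ✓
b·c: (-196/3021)·19/7 + 1075/1908·6/5 = 1/2 ✓
b·c²: (-196/3021)·361/49 + 1075/1908·36/25 = 1/3 ✓
b·Ac: 1075/1908·318/1075 = 1/6 ✓; 3 stages ⇒ order 3.

3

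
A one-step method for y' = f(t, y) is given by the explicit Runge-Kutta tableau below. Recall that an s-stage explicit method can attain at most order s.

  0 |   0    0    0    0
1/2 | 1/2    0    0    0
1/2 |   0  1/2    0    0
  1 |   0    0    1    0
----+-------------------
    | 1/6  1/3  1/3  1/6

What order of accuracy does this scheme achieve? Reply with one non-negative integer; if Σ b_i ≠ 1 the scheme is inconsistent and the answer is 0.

b = (1/6, 1/3, 1/3, 1/6)
c = (0, 1/2, 1/2, 1)
Ac = (0, 0, 1/4, 1/2)
Σ b_i: 1/6·1 + 1/3·1 + 1/3·1 + 1/6·1 = 1 ✓
b·c: 1/3·1/2 + 1/3·1/2 + 1/6·1 = 1/2 ✓
b·c²: 1/3·1/4 + 1/3·1/4 + 1/6·1 = 1/3 ✓
b·Ac: 1/3·1/4 + 1/6·1/2 = 1/6 ✓
b·c³: 1/3·1/8 + 1/3·1/8 + 1/6·1 = 1/4 ✓
b·(c∘Ac): 1/3·1/8 + 1/6·1/2 = 1/8 ✓
b·Ac²: 1/3·1/8 + 1/6·1/4 = 1/12 ✓
b·A²c: 1/6·1/4 = 1/24 ✓; 4 stages ⇒ order 4.

4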